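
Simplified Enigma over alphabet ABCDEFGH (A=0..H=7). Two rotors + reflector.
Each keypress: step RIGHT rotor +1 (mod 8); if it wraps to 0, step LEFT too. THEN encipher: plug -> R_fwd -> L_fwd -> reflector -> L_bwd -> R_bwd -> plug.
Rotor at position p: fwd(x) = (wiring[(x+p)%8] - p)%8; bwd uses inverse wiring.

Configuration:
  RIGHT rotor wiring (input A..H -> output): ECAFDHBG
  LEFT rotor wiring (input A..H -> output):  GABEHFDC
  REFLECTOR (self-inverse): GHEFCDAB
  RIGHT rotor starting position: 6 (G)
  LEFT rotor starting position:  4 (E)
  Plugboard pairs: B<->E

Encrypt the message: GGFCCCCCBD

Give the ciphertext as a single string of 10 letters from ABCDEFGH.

Char 1 ('G'): step: R->7, L=4; G->plug->G->R->A->L->D->refl->F->L'->G->R'->E->plug->B
Char 2 ('G'): step: R->0, L->5 (L advanced); G->plug->G->R->B->L->G->refl->A->L'->A->R'->C->plug->C
Char 3 ('F'): step: R->1, L=5; F->plug->F->R->A->L->A->refl->G->L'->B->R'->A->plug->A
Char 4 ('C'): step: R->2, L=5; C->plug->C->R->B->L->G->refl->A->L'->A->R'->H->plug->H
Char 5 ('C'): step: R->3, L=5; C->plug->C->R->E->L->D->refl->F->L'->C->R'->A->plug->A
Char 6 ('C'): step: R->4, L=5; C->plug->C->R->F->L->E->refl->C->L'->H->R'->A->plug->A
Char 7 ('C'): step: R->5, L=5; C->plug->C->R->B->L->G->refl->A->L'->A->R'->G->plug->G
Char 8 ('C'): step: R->6, L=5; C->plug->C->R->G->L->H->refl->B->L'->D->R'->A->plug->A
Char 9 ('B'): step: R->7, L=5; B->plug->E->R->G->L->H->refl->B->L'->D->R'->C->plug->C
Char 10 ('D'): step: R->0, L->6 (L advanced); D->plug->D->R->F->L->G->refl->A->L'->C->R'->B->plug->E

Answer: BCAHAAGACE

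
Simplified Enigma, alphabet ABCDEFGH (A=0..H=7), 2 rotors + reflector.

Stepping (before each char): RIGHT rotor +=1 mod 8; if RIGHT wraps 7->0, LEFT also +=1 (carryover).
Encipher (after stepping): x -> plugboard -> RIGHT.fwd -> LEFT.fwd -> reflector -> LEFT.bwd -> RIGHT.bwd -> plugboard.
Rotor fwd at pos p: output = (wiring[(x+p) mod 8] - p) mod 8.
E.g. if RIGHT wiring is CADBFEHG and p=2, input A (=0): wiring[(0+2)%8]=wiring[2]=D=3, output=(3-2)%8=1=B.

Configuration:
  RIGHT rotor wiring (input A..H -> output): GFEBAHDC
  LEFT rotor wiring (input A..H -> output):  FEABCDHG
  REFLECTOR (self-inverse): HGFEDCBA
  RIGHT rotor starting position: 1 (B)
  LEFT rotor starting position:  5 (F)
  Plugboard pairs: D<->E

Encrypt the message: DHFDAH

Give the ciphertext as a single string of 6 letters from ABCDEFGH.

Answer: BDCADA

Derivation:
Char 1 ('D'): step: R->2, L=5; D->plug->E->R->B->L->C->refl->F->L'->H->R'->B->plug->B
Char 2 ('H'): step: R->3, L=5; H->plug->H->R->B->L->C->refl->F->L'->H->R'->E->plug->D
Char 3 ('F'): step: R->4, L=5; F->plug->F->R->B->L->C->refl->F->L'->H->R'->C->plug->C
Char 4 ('D'): step: R->5, L=5; D->plug->E->R->A->L->G->refl->B->L'->C->R'->A->plug->A
Char 5 ('A'): step: R->6, L=5; A->plug->A->R->F->L->D->refl->E->L'->G->R'->E->plug->D
Char 6 ('H'): step: R->7, L=5; H->plug->H->R->E->L->H->refl->A->L'->D->R'->A->plug->A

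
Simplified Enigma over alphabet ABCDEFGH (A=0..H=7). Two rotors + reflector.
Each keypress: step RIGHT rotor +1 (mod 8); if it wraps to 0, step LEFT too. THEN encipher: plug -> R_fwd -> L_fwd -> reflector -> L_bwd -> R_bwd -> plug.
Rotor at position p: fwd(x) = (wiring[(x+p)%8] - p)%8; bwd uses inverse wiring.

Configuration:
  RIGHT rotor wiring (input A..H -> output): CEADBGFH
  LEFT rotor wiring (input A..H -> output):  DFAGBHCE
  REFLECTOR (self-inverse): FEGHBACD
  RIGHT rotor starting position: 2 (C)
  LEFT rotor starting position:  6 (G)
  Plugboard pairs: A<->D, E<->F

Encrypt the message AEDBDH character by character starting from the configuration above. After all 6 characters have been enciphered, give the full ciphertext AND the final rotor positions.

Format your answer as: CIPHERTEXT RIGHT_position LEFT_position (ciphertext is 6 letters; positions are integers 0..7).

Answer: HHHCGB 0 7

Derivation:
Char 1 ('A'): step: R->3, L=6; A->plug->D->R->C->L->F->refl->A->L'->F->R'->H->plug->H
Char 2 ('E'): step: R->4, L=6; E->plug->F->R->A->L->E->refl->B->L'->H->R'->H->plug->H
Char 3 ('D'): step: R->5, L=6; D->plug->A->R->B->L->G->refl->C->L'->E->R'->H->plug->H
Char 4 ('B'): step: R->6, L=6; B->plug->B->R->B->L->G->refl->C->L'->E->R'->C->plug->C
Char 5 ('D'): step: R->7, L=6; D->plug->A->R->A->L->E->refl->B->L'->H->R'->G->plug->G
Char 6 ('H'): step: R->0, L->7 (L advanced); H->plug->H->R->H->L->D->refl->H->L'->E->R'->B->plug->B
Final: ciphertext=HHHCGB, RIGHT=0, LEFT=7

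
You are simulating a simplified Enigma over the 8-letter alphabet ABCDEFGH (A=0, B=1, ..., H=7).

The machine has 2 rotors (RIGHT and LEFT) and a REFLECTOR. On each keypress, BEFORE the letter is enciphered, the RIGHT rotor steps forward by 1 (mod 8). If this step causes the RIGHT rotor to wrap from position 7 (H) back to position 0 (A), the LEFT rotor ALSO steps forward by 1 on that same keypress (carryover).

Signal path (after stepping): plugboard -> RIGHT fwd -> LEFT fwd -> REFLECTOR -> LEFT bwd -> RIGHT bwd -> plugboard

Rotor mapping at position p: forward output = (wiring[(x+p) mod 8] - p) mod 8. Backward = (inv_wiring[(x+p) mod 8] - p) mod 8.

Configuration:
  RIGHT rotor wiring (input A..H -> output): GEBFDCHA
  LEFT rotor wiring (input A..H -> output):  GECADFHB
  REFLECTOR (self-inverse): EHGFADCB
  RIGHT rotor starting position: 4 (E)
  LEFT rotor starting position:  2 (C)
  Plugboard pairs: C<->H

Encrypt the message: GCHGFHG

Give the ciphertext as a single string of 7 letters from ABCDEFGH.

Answer: CEDAGBF

Derivation:
Char 1 ('G'): step: R->5, L=2; G->plug->G->R->A->L->A->refl->E->L'->G->R'->H->plug->C
Char 2 ('C'): step: R->6, L=2; C->plug->H->R->E->L->F->refl->D->L'->D->R'->E->plug->E
Char 3 ('H'): step: R->7, L=2; H->plug->C->R->F->L->H->refl->B->L'->C->R'->D->plug->D
Char 4 ('G'): step: R->0, L->3 (L advanced); G->plug->G->R->H->L->H->refl->B->L'->G->R'->A->plug->A
Char 5 ('F'): step: R->1, L=3; F->plug->F->R->G->L->B->refl->H->L'->H->R'->G->plug->G
Char 6 ('H'): step: R->2, L=3; H->plug->C->R->B->L->A->refl->E->L'->D->R'->B->plug->B
Char 7 ('G'): step: R->3, L=3; G->plug->G->R->B->L->A->refl->E->L'->D->R'->F->plug->F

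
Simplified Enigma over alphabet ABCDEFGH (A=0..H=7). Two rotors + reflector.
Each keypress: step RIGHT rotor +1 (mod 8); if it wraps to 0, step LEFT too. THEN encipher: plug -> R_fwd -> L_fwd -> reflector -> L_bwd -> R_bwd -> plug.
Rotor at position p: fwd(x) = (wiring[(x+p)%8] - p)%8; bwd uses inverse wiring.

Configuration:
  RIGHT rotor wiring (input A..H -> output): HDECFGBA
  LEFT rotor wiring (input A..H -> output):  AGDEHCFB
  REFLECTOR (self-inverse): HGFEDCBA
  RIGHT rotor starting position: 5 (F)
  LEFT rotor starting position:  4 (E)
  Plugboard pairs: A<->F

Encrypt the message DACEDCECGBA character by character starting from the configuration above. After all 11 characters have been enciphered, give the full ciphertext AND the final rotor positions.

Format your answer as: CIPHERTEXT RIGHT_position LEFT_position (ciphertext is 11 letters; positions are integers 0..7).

Char 1 ('D'): step: R->6, L=4; D->plug->D->R->F->L->C->refl->F->L'->D->R'->A->plug->F
Char 2 ('A'): step: R->7, L=4; A->plug->F->R->G->L->H->refl->A->L'->H->R'->G->plug->G
Char 3 ('C'): step: R->0, L->5 (L advanced); C->plug->C->R->E->L->B->refl->G->L'->F->R'->E->plug->E
Char 4 ('E'): step: R->1, L=5; E->plug->E->R->F->L->G->refl->B->L'->E->R'->D->plug->D
Char 5 ('D'): step: R->2, L=5; D->plug->D->R->E->L->B->refl->G->L'->F->R'->G->plug->G
Char 6 ('C'): step: R->3, L=5; C->plug->C->R->D->L->D->refl->E->L'->C->R'->B->plug->B
Char 7 ('E'): step: R->4, L=5; E->plug->E->R->D->L->D->refl->E->L'->C->R'->B->plug->B
Char 8 ('C'): step: R->5, L=5; C->plug->C->R->D->L->D->refl->E->L'->C->R'->D->plug->D
Char 9 ('G'): step: R->6, L=5; G->plug->G->R->H->L->C->refl->F->L'->A->R'->H->plug->H
Char 10 ('B'): step: R->7, L=5; B->plug->B->R->A->L->F->refl->C->L'->H->R'->G->plug->G
Char 11 ('A'): step: R->0, L->6 (L advanced); A->plug->F->R->G->L->B->refl->G->L'->F->R'->E->plug->E
Final: ciphertext=FGEDGBBDHGE, RIGHT=0, LEFT=6

Answer: FGEDGBBDHGE 0 6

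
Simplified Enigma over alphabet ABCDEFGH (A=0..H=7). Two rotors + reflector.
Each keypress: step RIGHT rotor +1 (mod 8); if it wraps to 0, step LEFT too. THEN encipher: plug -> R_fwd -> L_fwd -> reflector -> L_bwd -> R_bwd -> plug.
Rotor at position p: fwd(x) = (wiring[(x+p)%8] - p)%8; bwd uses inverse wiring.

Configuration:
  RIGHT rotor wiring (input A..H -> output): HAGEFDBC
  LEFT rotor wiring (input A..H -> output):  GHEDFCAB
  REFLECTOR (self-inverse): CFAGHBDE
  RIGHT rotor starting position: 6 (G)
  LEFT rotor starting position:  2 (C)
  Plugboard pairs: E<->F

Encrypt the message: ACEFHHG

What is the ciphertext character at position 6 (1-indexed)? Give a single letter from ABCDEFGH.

Char 1 ('A'): step: R->7, L=2; A->plug->A->R->D->L->A->refl->C->L'->A->R'->B->plug->B
Char 2 ('C'): step: R->0, L->3 (L advanced); C->plug->C->R->G->L->E->refl->H->L'->C->R'->H->plug->H
Char 3 ('E'): step: R->1, L=3; E->plug->F->R->A->L->A->refl->C->L'->B->R'->G->plug->G
Char 4 ('F'): step: R->2, L=3; F->plug->E->R->H->L->B->refl->F->L'->D->R'->C->plug->C
Char 5 ('H'): step: R->3, L=3; H->plug->H->R->D->L->F->refl->B->L'->H->R'->E->plug->F
Char 6 ('H'): step: R->4, L=3; H->plug->H->R->A->L->A->refl->C->L'->B->R'->A->plug->A

A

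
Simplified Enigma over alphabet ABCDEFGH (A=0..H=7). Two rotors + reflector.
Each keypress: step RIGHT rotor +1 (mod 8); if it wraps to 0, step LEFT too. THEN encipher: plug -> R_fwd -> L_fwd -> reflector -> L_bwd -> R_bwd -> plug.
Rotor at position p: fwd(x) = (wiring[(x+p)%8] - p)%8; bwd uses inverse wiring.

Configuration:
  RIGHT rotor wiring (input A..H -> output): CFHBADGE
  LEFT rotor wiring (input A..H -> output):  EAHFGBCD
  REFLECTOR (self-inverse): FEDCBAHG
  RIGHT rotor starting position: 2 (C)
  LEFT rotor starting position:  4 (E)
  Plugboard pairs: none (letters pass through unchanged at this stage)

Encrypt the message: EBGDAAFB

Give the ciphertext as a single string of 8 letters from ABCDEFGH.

Answer: HHBHHFAG

Derivation:
Char 1 ('E'): step: R->3, L=4; E->plug->E->R->B->L->F->refl->A->L'->E->R'->H->plug->H
Char 2 ('B'): step: R->4, L=4; B->plug->B->R->H->L->B->refl->E->L'->F->R'->H->plug->H
Char 3 ('G'): step: R->5, L=4; G->plug->G->R->E->L->A->refl->F->L'->B->R'->B->plug->B
Char 4 ('D'): step: R->6, L=4; D->plug->D->R->H->L->B->refl->E->L'->F->R'->H->plug->H
Char 5 ('A'): step: R->7, L=4; A->plug->A->R->F->L->E->refl->B->L'->H->R'->H->plug->H
Char 6 ('A'): step: R->0, L->5 (L advanced); A->plug->A->R->C->L->G->refl->H->L'->D->R'->F->plug->F
Char 7 ('F'): step: R->1, L=5; F->plug->F->R->F->L->C->refl->D->L'->E->R'->A->plug->A
Char 8 ('B'): step: R->2, L=5; B->plug->B->R->H->L->B->refl->E->L'->A->R'->G->plug->G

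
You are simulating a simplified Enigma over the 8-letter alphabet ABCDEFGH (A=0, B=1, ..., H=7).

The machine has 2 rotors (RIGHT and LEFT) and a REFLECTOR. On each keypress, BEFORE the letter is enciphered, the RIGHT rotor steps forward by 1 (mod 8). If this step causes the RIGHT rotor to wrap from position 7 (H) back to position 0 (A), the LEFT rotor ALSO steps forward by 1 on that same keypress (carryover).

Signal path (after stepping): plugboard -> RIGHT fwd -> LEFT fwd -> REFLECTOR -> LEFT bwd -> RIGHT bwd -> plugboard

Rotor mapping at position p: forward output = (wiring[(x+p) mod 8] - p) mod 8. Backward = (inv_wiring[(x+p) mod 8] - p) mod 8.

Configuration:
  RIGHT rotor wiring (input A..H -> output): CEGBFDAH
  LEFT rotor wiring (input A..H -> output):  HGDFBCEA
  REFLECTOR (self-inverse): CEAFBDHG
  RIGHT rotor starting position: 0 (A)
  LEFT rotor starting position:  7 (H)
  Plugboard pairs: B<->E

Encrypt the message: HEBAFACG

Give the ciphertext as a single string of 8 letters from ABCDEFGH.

Answer: EBEHDCHD

Derivation:
Char 1 ('H'): step: R->1, L=7; H->plug->H->R->B->L->A->refl->C->L'->F->R'->B->plug->E
Char 2 ('E'): step: R->2, L=7; E->plug->B->R->H->L->F->refl->D->L'->G->R'->E->plug->B
Char 3 ('B'): step: R->3, L=7; B->plug->E->R->E->L->G->refl->H->L'->C->R'->B->plug->E
Char 4 ('A'): step: R->4, L=7; A->plug->A->R->B->L->A->refl->C->L'->F->R'->H->plug->H
Char 5 ('F'): step: R->5, L=7; F->plug->F->R->B->L->A->refl->C->L'->F->R'->D->plug->D
Char 6 ('A'): step: R->6, L=7; A->plug->A->R->C->L->H->refl->G->L'->E->R'->C->plug->C
Char 7 ('C'): step: R->7, L=7; C->plug->C->R->F->L->C->refl->A->L'->B->R'->H->plug->H
Char 8 ('G'): step: R->0, L->0 (L advanced); G->plug->G->R->A->L->H->refl->G->L'->B->R'->D->plug->D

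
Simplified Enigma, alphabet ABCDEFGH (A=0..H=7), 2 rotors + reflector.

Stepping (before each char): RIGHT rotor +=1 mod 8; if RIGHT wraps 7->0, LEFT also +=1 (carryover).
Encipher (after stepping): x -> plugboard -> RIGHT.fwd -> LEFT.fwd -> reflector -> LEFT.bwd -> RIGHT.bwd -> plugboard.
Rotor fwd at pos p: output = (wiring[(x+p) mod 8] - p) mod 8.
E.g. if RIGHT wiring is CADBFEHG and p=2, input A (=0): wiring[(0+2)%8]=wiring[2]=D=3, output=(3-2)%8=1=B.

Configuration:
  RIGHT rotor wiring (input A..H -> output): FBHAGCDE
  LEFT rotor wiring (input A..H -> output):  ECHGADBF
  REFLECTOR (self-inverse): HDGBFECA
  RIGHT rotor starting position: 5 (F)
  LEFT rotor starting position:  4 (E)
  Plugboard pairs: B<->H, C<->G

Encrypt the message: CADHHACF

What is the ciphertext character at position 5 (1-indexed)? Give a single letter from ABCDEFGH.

Char 1 ('C'): step: R->6, L=4; C->plug->G->R->A->L->E->refl->F->L'->C->R'->F->plug->F
Char 2 ('A'): step: R->7, L=4; A->plug->A->R->F->L->G->refl->C->L'->H->R'->F->plug->F
Char 3 ('D'): step: R->0, L->5 (L advanced); D->plug->D->R->A->L->G->refl->C->L'->F->R'->A->plug->A
Char 4 ('H'): step: R->1, L=5; H->plug->B->R->G->L->B->refl->D->L'->H->R'->C->plug->G
Char 5 ('H'): step: R->2, L=5; H->plug->B->R->G->L->B->refl->D->L'->H->R'->H->plug->B

B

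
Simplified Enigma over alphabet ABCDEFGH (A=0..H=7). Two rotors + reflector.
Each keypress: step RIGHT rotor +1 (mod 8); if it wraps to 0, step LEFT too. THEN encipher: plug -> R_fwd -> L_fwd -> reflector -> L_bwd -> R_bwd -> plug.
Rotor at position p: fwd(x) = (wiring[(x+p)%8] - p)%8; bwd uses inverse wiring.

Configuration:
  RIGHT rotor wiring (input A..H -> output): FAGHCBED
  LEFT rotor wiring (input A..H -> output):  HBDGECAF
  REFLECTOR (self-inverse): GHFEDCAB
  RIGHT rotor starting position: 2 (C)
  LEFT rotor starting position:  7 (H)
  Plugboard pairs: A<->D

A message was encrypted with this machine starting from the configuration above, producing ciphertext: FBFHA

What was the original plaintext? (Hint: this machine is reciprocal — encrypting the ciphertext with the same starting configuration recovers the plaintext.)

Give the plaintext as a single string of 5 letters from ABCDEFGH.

Char 1 ('F'): step: R->3, L=7; F->plug->F->R->C->L->C->refl->F->L'->F->R'->G->plug->G
Char 2 ('B'): step: R->4, L=7; B->plug->B->R->F->L->F->refl->C->L'->C->R'->G->plug->G
Char 3 ('F'): step: R->5, L=7; F->plug->F->R->B->L->A->refl->G->L'->A->R'->D->plug->A
Char 4 ('H'): step: R->6, L=7; H->plug->H->R->D->L->E->refl->D->L'->G->R'->A->plug->D
Char 5 ('A'): step: R->7, L=7; A->plug->D->R->H->L->B->refl->H->L'->E->R'->A->plug->D

Answer: GGADD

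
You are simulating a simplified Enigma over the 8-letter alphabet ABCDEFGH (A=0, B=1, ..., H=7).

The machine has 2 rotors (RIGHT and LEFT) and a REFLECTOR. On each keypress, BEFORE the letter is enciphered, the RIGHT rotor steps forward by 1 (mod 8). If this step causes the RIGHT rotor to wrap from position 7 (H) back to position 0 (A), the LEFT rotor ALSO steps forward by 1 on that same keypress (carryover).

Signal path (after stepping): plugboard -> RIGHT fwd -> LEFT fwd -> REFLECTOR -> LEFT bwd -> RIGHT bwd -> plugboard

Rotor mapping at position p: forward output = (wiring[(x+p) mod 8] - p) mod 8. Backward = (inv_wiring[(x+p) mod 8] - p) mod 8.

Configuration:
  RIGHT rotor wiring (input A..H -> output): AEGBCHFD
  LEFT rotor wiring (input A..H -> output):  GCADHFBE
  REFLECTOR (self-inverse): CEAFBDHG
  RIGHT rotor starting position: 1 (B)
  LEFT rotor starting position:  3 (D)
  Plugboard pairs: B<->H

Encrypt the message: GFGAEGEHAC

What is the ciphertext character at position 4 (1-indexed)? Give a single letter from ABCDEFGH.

Char 1 ('G'): step: R->2, L=3; G->plug->G->R->G->L->H->refl->G->L'->D->R'->E->plug->E
Char 2 ('F'): step: R->3, L=3; F->plug->F->R->F->L->D->refl->F->L'->H->R'->B->plug->H
Char 3 ('G'): step: R->4, L=3; G->plug->G->R->C->L->C->refl->A->L'->A->R'->F->plug->F
Char 4 ('A'): step: R->5, L=3; A->plug->A->R->C->L->C->refl->A->L'->A->R'->B->plug->H

H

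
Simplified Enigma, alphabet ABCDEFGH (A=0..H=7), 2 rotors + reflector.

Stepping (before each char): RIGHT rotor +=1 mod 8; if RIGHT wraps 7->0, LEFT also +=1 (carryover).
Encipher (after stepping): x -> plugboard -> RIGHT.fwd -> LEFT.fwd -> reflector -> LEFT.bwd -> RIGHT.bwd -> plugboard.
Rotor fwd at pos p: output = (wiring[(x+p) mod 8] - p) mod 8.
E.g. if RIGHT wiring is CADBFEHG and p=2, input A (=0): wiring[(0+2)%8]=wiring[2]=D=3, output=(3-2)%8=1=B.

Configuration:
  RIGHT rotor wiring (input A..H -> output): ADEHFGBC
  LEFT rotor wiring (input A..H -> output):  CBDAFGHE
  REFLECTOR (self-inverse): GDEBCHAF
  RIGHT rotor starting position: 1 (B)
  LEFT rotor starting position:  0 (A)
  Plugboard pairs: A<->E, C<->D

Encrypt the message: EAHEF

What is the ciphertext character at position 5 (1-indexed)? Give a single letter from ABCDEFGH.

Char 1 ('E'): step: R->2, L=0; E->plug->A->R->C->L->D->refl->B->L'->B->R'->H->plug->H
Char 2 ('A'): step: R->3, L=0; A->plug->E->R->H->L->E->refl->C->L'->A->R'->G->plug->G
Char 3 ('H'): step: R->4, L=0; H->plug->H->R->D->L->A->refl->G->L'->F->R'->C->plug->D
Char 4 ('E'): step: R->5, L=0; E->plug->A->R->B->L->B->refl->D->L'->C->R'->G->plug->G
Char 5 ('F'): step: R->6, L=0; F->plug->F->R->B->L->B->refl->D->L'->C->R'->C->plug->D

D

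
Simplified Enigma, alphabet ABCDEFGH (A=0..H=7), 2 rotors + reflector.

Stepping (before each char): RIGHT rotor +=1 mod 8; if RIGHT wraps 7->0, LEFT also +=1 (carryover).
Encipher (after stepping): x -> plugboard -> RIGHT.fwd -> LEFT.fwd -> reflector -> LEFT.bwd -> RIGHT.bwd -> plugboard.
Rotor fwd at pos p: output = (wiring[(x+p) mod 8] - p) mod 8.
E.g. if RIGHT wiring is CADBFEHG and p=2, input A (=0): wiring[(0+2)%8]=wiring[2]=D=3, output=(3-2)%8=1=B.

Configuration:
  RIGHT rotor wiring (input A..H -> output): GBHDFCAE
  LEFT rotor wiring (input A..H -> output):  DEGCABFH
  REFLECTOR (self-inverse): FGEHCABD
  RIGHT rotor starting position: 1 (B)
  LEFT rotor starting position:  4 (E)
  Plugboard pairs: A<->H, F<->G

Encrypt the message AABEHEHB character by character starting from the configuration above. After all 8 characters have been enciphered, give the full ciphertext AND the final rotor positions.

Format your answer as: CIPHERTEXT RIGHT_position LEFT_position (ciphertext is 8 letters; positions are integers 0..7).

Char 1 ('A'): step: R->2, L=4; A->plug->H->R->H->L->G->refl->B->L'->C->R'->F->plug->G
Char 2 ('A'): step: R->3, L=4; A->plug->H->R->E->L->H->refl->D->L'->D->R'->F->plug->G
Char 3 ('B'): step: R->4, L=4; B->plug->B->R->G->L->C->refl->E->L'->A->R'->D->plug->D
Char 4 ('E'): step: R->5, L=4; E->plug->E->R->E->L->H->refl->D->L'->D->R'->B->plug->B
Char 5 ('H'): step: R->6, L=4; H->plug->A->R->C->L->B->refl->G->L'->H->R'->G->plug->F
Char 6 ('E'): step: R->7, L=4; E->plug->E->R->E->L->H->refl->D->L'->D->R'->G->plug->F
Char 7 ('H'): step: R->0, L->5 (L advanced); H->plug->A->R->G->L->F->refl->A->L'->B->R'->B->plug->B
Char 8 ('B'): step: R->1, L=5; B->plug->B->R->G->L->F->refl->A->L'->B->R'->E->plug->E
Final: ciphertext=GGDBFFBE, RIGHT=1, LEFT=5

Answer: GGDBFFBE 1 5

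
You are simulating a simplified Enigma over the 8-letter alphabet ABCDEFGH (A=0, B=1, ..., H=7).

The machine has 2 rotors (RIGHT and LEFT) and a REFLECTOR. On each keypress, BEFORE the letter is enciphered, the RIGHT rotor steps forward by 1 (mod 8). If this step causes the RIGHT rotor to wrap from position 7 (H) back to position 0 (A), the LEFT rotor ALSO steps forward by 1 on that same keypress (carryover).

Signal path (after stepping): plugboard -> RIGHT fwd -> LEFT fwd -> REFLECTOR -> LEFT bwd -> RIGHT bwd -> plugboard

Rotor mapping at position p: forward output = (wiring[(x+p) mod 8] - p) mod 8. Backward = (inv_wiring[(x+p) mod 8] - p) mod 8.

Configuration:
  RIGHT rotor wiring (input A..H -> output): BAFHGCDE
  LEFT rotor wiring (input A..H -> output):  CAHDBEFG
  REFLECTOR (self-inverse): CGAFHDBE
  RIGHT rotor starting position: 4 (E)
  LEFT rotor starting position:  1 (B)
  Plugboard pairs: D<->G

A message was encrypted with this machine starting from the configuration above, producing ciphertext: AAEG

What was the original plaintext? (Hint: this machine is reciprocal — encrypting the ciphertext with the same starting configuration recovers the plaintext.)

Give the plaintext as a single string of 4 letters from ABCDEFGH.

Char 1 ('A'): step: R->5, L=1; A->plug->A->R->F->L->E->refl->H->L'->A->R'->F->plug->F
Char 2 ('A'): step: R->6, L=1; A->plug->A->R->F->L->E->refl->H->L'->A->R'->G->plug->D
Char 3 ('E'): step: R->7, L=1; E->plug->E->R->A->L->H->refl->E->L'->F->R'->A->plug->A
Char 4 ('G'): step: R->0, L->2 (L advanced); G->plug->D->R->H->L->G->refl->B->L'->B->R'->A->plug->A

Answer: FDAA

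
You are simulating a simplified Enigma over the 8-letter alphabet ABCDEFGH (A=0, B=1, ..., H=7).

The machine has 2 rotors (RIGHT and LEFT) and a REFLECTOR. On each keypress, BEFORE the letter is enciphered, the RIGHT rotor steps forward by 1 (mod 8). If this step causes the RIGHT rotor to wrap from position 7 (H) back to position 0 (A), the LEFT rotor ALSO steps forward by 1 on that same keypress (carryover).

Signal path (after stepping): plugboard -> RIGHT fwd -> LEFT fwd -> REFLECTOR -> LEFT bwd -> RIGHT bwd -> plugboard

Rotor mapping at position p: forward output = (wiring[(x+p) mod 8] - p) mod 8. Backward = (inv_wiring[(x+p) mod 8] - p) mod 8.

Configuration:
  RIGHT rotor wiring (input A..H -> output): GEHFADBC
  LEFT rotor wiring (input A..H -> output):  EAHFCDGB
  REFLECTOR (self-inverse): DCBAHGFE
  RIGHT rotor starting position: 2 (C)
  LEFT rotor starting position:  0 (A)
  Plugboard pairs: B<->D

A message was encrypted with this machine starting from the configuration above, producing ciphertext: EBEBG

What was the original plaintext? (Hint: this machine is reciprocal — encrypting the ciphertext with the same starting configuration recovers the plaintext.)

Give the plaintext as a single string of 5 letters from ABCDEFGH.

Char 1 ('E'): step: R->3, L=0; E->plug->E->R->H->L->B->refl->C->L'->E->R'->H->plug->H
Char 2 ('B'): step: R->4, L=0; B->plug->D->R->G->L->G->refl->F->L'->D->R'->G->plug->G
Char 3 ('E'): step: R->5, L=0; E->plug->E->R->H->L->B->refl->C->L'->E->R'->B->plug->D
Char 4 ('B'): step: R->6, L=0; B->plug->D->R->G->L->G->refl->F->L'->D->R'->A->plug->A
Char 5 ('G'): step: R->7, L=0; G->plug->G->R->E->L->C->refl->B->L'->H->R'->B->plug->D

Answer: HGDAD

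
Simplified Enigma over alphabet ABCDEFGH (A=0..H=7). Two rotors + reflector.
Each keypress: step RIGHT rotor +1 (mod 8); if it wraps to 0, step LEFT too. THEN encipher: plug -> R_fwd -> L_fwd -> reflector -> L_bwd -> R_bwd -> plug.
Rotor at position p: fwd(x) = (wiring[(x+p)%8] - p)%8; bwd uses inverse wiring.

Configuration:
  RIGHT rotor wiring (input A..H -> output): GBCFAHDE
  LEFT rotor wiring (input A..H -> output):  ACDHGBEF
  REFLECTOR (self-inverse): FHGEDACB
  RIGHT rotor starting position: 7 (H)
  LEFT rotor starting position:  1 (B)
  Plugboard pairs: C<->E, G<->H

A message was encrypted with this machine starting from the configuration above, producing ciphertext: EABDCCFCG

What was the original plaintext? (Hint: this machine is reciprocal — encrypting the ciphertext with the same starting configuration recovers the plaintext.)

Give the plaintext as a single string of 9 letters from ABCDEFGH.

Char 1 ('E'): step: R->0, L->2 (L advanced); E->plug->C->R->C->L->E->refl->D->L'->F->R'->D->plug->D
Char 2 ('A'): step: R->1, L=2; A->plug->A->R->A->L->B->refl->H->L'->D->R'->G->plug->H
Char 3 ('B'): step: R->2, L=2; B->plug->B->R->D->L->H->refl->B->L'->A->R'->A->plug->A
Char 4 ('D'): step: R->3, L=2; D->plug->D->R->A->L->B->refl->H->L'->D->R'->F->plug->F
Char 5 ('C'): step: R->4, L=2; C->plug->E->R->C->L->E->refl->D->L'->F->R'->F->plug->F
Char 6 ('C'): step: R->5, L=2; C->plug->E->R->E->L->C->refl->G->L'->G->R'->B->plug->B
Char 7 ('F'): step: R->6, L=2; F->plug->F->R->H->L->A->refl->F->L'->B->R'->H->plug->G
Char 8 ('C'): step: R->7, L=2; C->plug->E->R->G->L->G->refl->C->L'->E->R'->H->plug->G
Char 9 ('G'): step: R->0, L->3 (L advanced); G->plug->H->R->E->L->C->refl->G->L'->C->R'->C->plug->E

Answer: DHAFFBGGE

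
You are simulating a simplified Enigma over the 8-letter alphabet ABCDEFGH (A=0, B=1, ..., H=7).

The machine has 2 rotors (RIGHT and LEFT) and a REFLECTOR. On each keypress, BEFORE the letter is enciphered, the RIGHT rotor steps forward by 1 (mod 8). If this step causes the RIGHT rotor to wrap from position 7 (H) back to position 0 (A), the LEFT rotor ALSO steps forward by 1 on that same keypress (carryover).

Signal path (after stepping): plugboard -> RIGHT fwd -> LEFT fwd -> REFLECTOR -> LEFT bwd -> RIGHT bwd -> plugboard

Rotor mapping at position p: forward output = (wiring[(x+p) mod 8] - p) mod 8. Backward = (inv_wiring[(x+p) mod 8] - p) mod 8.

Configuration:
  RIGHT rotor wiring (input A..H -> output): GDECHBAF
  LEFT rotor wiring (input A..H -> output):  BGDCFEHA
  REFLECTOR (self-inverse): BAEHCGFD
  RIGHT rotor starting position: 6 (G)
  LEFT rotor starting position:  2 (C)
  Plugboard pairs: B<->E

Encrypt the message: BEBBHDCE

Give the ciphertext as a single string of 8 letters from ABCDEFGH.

Answer: EFDEFABA

Derivation:
Char 1 ('B'): step: R->7, L=2; B->plug->E->R->D->L->C->refl->E->L'->H->R'->B->plug->E
Char 2 ('E'): step: R->0, L->3 (L advanced); E->plug->B->R->D->L->E->refl->C->L'->B->R'->F->plug->F
Char 3 ('B'): step: R->1, L=3; B->plug->E->R->A->L->H->refl->D->L'->G->R'->D->plug->D
Char 4 ('B'): step: R->2, L=3; B->plug->E->R->G->L->D->refl->H->L'->A->R'->B->plug->E
Char 5 ('H'): step: R->3, L=3; H->plug->H->R->B->L->C->refl->E->L'->D->R'->F->plug->F
Char 6 ('D'): step: R->4, L=3; D->plug->D->R->B->L->C->refl->E->L'->D->R'->A->plug->A
Char 7 ('C'): step: R->5, L=3; C->plug->C->R->A->L->H->refl->D->L'->G->R'->E->plug->B
Char 8 ('E'): step: R->6, L=3; E->plug->B->R->H->L->A->refl->B->L'->C->R'->A->plug->A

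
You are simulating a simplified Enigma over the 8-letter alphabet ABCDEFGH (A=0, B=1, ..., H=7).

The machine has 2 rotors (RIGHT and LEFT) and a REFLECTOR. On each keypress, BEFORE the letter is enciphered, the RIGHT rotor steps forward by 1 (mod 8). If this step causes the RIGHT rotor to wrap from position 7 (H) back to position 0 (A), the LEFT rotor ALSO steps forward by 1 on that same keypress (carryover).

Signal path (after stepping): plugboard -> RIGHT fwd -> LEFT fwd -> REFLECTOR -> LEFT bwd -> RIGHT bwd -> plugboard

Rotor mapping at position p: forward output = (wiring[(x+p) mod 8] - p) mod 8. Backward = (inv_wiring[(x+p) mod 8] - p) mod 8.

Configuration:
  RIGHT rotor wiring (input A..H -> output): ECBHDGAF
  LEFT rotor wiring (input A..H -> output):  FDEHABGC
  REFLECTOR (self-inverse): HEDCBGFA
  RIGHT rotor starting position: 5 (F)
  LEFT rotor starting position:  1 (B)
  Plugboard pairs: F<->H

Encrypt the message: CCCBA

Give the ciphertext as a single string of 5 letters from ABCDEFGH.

Answer: BHBCD

Derivation:
Char 1 ('C'): step: R->6, L=1; C->plug->C->R->G->L->B->refl->E->L'->H->R'->B->plug->B
Char 2 ('C'): step: R->7, L=1; C->plug->C->R->D->L->H->refl->A->L'->E->R'->F->plug->H
Char 3 ('C'): step: R->0, L->2 (L advanced); C->plug->C->R->B->L->F->refl->G->L'->C->R'->B->plug->B
Char 4 ('B'): step: R->1, L=2; B->plug->B->R->A->L->C->refl->D->L'->G->R'->C->plug->C
Char 5 ('A'): step: R->2, L=2; A->plug->A->R->H->L->B->refl->E->L'->E->R'->D->plug->D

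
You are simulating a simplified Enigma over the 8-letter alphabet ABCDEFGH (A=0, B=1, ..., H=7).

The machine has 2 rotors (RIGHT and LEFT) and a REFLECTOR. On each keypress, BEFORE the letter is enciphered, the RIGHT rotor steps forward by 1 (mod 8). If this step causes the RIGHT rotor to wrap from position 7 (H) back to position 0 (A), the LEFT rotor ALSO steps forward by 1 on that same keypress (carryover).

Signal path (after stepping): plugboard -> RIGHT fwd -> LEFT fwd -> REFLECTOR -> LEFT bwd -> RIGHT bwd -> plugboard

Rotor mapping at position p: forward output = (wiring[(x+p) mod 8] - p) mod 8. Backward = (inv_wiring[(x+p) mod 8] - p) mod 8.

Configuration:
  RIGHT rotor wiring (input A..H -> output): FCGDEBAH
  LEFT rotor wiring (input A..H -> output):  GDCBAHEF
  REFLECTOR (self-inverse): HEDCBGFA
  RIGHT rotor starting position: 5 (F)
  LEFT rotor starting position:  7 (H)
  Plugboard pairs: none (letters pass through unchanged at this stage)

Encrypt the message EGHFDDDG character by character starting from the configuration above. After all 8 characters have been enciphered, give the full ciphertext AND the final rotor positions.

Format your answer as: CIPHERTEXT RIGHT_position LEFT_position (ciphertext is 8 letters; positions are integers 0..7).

Char 1 ('E'): step: R->6, L=7; E->plug->E->R->A->L->G->refl->F->L'->H->R'->C->plug->C
Char 2 ('G'): step: R->7, L=7; G->plug->G->R->C->L->E->refl->B->L'->F->R'->F->plug->F
Char 3 ('H'): step: R->0, L->0 (L advanced); H->plug->H->R->H->L->F->refl->G->L'->A->R'->G->plug->G
Char 4 ('F'): step: R->1, L=0; F->plug->F->R->H->L->F->refl->G->L'->A->R'->E->plug->E
Char 5 ('D'): step: R->2, L=0; D->plug->D->R->H->L->F->refl->G->L'->A->R'->H->plug->H
Char 6 ('D'): step: R->3, L=0; D->plug->D->R->F->L->H->refl->A->L'->E->R'->E->plug->E
Char 7 ('D'): step: R->4, L=0; D->plug->D->R->D->L->B->refl->E->L'->G->R'->F->plug->F
Char 8 ('G'): step: R->5, L=0; G->plug->G->R->G->L->E->refl->B->L'->D->R'->B->plug->B
Final: ciphertext=CFGEHEFB, RIGHT=5, LEFT=0

Answer: CFGEHEFB 5 0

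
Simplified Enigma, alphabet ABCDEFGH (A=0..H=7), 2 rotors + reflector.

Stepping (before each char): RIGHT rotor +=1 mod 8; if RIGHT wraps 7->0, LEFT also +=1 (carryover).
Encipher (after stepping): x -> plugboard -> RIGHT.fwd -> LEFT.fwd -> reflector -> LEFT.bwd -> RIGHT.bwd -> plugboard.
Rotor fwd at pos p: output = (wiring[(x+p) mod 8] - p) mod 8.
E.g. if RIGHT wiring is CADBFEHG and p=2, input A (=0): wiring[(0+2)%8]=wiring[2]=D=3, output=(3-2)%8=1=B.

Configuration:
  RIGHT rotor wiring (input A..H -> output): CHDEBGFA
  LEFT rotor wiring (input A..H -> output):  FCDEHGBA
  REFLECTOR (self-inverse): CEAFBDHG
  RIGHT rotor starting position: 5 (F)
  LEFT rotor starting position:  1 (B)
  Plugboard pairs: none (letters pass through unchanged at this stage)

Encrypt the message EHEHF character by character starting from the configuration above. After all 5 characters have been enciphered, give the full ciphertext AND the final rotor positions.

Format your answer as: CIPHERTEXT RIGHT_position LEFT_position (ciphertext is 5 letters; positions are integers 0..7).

Answer: DBBGB 2 2

Derivation:
Char 1 ('E'): step: R->6, L=1; E->plug->E->R->F->L->A->refl->C->L'->B->R'->D->plug->D
Char 2 ('H'): step: R->7, L=1; H->plug->H->R->G->L->H->refl->G->L'->D->R'->B->plug->B
Char 3 ('E'): step: R->0, L->2 (L advanced); E->plug->E->R->B->L->C->refl->A->L'->H->R'->B->plug->B
Char 4 ('H'): step: R->1, L=2; H->plug->H->R->B->L->C->refl->A->L'->H->R'->G->plug->G
Char 5 ('F'): step: R->2, L=2; F->plug->F->R->G->L->D->refl->F->L'->C->R'->B->plug->B
Final: ciphertext=DBBGB, RIGHT=2, LEFT=2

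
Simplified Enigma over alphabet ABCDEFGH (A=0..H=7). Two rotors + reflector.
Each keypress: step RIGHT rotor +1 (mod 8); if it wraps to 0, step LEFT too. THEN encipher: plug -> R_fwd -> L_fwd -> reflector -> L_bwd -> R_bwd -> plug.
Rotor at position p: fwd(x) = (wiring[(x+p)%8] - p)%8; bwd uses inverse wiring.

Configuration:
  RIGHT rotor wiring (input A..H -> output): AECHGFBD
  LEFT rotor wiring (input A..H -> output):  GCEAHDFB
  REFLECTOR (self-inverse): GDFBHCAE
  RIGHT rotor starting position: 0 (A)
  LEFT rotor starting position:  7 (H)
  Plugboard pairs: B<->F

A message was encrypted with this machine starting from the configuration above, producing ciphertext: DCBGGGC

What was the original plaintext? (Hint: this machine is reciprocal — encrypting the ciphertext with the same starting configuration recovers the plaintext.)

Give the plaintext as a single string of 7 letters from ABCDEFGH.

Char 1 ('D'): step: R->1, L=7; D->plug->D->R->F->L->A->refl->G->L'->H->R'->H->plug->H
Char 2 ('C'): step: R->2, L=7; C->plug->C->R->E->L->B->refl->D->L'->C->R'->H->plug->H
Char 3 ('B'): step: R->3, L=7; B->plug->F->R->F->L->A->refl->G->L'->H->R'->H->plug->H
Char 4 ('G'): step: R->4, L=7; G->plug->G->R->G->L->E->refl->H->L'->B->R'->B->plug->F
Char 5 ('G'): step: R->5, L=7; G->plug->G->R->C->L->D->refl->B->L'->E->R'->B->plug->F
Char 6 ('G'): step: R->6, L=7; G->plug->G->R->A->L->C->refl->F->L'->D->R'->A->plug->A
Char 7 ('C'): step: R->7, L=7; C->plug->C->R->F->L->A->refl->G->L'->H->R'->F->plug->B

Answer: HHHFFAB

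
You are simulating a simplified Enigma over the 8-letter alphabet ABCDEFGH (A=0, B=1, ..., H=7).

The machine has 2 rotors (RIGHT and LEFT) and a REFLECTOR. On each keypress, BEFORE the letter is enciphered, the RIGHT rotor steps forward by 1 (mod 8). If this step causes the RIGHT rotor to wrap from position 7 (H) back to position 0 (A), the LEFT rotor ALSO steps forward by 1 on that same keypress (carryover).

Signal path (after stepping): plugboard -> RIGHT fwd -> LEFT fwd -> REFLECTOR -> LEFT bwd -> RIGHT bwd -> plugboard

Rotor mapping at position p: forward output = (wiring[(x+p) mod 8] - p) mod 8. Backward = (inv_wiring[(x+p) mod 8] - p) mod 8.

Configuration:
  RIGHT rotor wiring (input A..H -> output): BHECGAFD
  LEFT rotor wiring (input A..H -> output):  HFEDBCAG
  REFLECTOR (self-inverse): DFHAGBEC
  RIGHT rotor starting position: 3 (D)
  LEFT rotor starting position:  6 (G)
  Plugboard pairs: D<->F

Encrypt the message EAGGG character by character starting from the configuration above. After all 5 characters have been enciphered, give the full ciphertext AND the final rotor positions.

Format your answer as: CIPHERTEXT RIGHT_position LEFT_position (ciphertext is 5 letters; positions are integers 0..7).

Char 1 ('E'): step: R->4, L=6; E->plug->E->R->F->L->F->refl->B->L'->C->R'->A->plug->A
Char 2 ('A'): step: R->5, L=6; A->plug->A->R->D->L->H->refl->C->L'->A->R'->B->plug->B
Char 3 ('G'): step: R->6, L=6; G->plug->G->R->A->L->C->refl->H->L'->D->R'->C->plug->C
Char 4 ('G'): step: R->7, L=6; G->plug->G->R->B->L->A->refl->D->L'->G->R'->H->plug->H
Char 5 ('G'): step: R->0, L->7 (L advanced); G->plug->G->R->F->L->C->refl->H->L'->A->R'->F->plug->D
Final: ciphertext=ABCHD, RIGHT=0, LEFT=7

Answer: ABCHD 0 7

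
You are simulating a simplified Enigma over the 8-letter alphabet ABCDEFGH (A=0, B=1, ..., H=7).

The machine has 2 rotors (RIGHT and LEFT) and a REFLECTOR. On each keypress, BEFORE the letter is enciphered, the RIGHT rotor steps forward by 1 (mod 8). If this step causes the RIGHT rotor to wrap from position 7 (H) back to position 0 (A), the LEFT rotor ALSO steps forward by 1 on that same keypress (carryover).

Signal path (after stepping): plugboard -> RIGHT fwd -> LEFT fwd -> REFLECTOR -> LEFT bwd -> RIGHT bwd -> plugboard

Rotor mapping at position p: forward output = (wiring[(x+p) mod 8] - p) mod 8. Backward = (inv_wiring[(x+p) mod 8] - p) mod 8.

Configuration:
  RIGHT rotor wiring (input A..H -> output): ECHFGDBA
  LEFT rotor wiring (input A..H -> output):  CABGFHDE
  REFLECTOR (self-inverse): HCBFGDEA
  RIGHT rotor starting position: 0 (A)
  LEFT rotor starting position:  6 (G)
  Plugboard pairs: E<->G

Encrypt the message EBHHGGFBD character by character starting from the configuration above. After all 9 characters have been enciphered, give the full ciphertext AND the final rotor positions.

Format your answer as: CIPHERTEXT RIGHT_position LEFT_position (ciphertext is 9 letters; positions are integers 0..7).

Answer: HGCAABCFE 1 7

Derivation:
Char 1 ('E'): step: R->1, L=6; E->plug->G->R->H->L->B->refl->C->L'->D->R'->H->plug->H
Char 2 ('B'): step: R->2, L=6; B->plug->B->R->D->L->C->refl->B->L'->H->R'->E->plug->G
Char 3 ('H'): step: R->3, L=6; H->plug->H->R->E->L->D->refl->F->L'->A->R'->C->plug->C
Char 4 ('H'): step: R->4, L=6; H->plug->H->R->B->L->G->refl->E->L'->C->R'->A->plug->A
Char 5 ('G'): step: R->5, L=6; G->plug->E->R->F->L->A->refl->H->L'->G->R'->A->plug->A
Char 6 ('G'): step: R->6, L=6; G->plug->E->R->B->L->G->refl->E->L'->C->R'->B->plug->B
Char 7 ('F'): step: R->7, L=6; F->plug->F->R->H->L->B->refl->C->L'->D->R'->C->plug->C
Char 8 ('B'): step: R->0, L->7 (L advanced); B->plug->B->R->C->L->B->refl->C->L'->D->R'->F->plug->F
Char 9 ('D'): step: R->1, L=7; D->plug->D->R->F->L->G->refl->E->L'->H->R'->G->plug->E
Final: ciphertext=HGCAABCFE, RIGHT=1, LEFT=7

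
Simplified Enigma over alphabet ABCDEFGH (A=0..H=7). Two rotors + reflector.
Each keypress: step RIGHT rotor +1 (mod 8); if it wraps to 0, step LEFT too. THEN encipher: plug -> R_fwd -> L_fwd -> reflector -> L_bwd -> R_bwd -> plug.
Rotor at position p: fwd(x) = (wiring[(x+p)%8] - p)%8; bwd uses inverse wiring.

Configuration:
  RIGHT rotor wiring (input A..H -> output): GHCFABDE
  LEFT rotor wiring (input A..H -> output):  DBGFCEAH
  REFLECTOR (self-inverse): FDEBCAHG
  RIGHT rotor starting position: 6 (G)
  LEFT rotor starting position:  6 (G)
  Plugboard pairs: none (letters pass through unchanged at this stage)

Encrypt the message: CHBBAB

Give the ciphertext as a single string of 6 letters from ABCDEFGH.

Char 1 ('C'): step: R->7, L=6; C->plug->C->R->A->L->C->refl->E->L'->G->R'->E->plug->E
Char 2 ('H'): step: R->0, L->7 (L advanced); H->plug->H->R->E->L->G->refl->H->L'->D->R'->G->plug->G
Char 3 ('B'): step: R->1, L=7; B->plug->B->R->B->L->E->refl->C->L'->C->R'->F->plug->F
Char 4 ('B'): step: R->2, L=7; B->plug->B->R->D->L->H->refl->G->L'->E->R'->G->plug->G
Char 5 ('A'): step: R->3, L=7; A->plug->A->R->C->L->C->refl->E->L'->B->R'->E->plug->E
Char 6 ('B'): step: R->4, L=7; B->plug->B->R->F->L->D->refl->B->L'->H->R'->C->plug->C

Answer: EGFGEC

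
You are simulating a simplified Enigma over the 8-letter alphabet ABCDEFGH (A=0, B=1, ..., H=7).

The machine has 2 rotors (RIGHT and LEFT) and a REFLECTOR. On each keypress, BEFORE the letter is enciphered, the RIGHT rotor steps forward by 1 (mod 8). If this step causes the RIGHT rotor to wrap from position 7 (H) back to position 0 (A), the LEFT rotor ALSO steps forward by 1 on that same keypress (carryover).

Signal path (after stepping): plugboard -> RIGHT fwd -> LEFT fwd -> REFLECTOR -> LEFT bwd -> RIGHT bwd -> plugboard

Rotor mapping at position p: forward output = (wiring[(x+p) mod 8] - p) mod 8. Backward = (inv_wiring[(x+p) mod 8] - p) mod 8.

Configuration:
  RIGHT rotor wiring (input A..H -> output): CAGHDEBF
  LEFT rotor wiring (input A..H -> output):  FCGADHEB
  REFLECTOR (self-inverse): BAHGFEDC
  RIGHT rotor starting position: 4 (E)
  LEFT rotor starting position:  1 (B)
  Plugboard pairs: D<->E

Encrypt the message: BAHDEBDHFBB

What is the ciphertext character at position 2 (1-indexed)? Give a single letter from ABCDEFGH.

Char 1 ('B'): step: R->5, L=1; B->plug->B->R->E->L->G->refl->D->L'->F->R'->D->plug->E
Char 2 ('A'): step: R->6, L=1; A->plug->A->R->D->L->C->refl->H->L'->C->R'->D->plug->E

E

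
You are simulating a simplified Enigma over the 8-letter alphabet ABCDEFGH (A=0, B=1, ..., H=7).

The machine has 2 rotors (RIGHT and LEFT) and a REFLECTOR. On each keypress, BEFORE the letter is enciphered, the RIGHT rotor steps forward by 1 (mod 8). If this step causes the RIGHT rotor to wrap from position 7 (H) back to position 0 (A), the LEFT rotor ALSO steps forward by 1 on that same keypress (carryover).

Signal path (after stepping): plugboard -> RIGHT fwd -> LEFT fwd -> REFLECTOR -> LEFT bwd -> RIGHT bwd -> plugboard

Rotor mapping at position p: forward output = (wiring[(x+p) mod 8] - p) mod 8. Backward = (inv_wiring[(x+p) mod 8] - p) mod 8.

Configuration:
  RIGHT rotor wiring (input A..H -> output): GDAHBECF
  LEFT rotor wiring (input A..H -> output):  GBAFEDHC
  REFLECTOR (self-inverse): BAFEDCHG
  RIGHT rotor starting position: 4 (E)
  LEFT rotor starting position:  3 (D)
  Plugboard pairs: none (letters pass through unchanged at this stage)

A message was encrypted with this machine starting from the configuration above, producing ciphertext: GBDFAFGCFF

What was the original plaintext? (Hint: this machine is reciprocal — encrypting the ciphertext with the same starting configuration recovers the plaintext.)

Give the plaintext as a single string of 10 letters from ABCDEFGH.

Answer: DCFHCHDEDG

Derivation:
Char 1 ('G'): step: R->5, L=3; G->plug->G->R->C->L->A->refl->B->L'->B->R'->D->plug->D
Char 2 ('B'): step: R->6, L=3; B->plug->B->R->H->L->F->refl->C->L'->A->R'->C->plug->C
Char 3 ('D'): step: R->7, L=3; D->plug->D->R->B->L->B->refl->A->L'->C->R'->F->plug->F
Char 4 ('F'): step: R->0, L->4 (L advanced); F->plug->F->R->E->L->C->refl->F->L'->F->R'->H->plug->H
Char 5 ('A'): step: R->1, L=4; A->plug->A->R->C->L->D->refl->E->L'->G->R'->C->plug->C
Char 6 ('F'): step: R->2, L=4; F->plug->F->R->D->L->G->refl->H->L'->B->R'->H->plug->H
Char 7 ('G'): step: R->3, L=4; G->plug->G->R->A->L->A->refl->B->L'->H->R'->D->plug->D
Char 8 ('C'): step: R->4, L=4; C->plug->C->R->G->L->E->refl->D->L'->C->R'->E->plug->E
Char 9 ('F'): step: R->5, L=4; F->plug->F->R->D->L->G->refl->H->L'->B->R'->D->plug->D
Char 10 ('F'): step: R->6, L=4; F->plug->F->R->B->L->H->refl->G->L'->D->R'->G->plug->G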